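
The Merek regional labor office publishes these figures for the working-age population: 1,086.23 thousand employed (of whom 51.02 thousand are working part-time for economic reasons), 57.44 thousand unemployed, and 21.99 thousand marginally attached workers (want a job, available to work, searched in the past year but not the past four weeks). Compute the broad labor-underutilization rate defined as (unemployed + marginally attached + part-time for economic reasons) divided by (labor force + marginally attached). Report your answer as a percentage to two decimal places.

Broad underutilization rate ≈ 11.19%.

Labor force = 1,086.23 + 57.44 = 1,143.67 thousand.
Numerator = 57.44 + 21.99 + 51.02 = 130.45 thousand.
Denominator = 1,143.67 + 21.99 = 1,165.66 thousand.
Broad rate = 130.45 / 1,165.66 = 11.19%.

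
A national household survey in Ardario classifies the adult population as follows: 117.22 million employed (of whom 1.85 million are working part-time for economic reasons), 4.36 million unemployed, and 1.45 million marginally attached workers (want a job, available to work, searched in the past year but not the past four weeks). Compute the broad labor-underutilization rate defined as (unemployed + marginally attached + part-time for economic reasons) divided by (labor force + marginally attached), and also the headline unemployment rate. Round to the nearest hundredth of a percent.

Broad underutilization rate ≈ 6.23%; headline unemployment rate ≈ 3.59%.

Labor force = 117.22 + 4.36 = 121.58 million.
Numerator = 4.36 + 1.45 + 1.85 = 7.66 million.
Denominator = 121.58 + 1.45 = 123.03 million.
Broad rate = 7.66 / 123.03 = 6.23%.
Headline unemployment rate = 4.36 / 121.58 = 3.59%.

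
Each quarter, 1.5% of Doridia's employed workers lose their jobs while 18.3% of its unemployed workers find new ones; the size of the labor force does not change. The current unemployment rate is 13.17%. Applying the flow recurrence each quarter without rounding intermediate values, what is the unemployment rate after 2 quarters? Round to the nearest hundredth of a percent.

With a fixed labor force, u_{t+1} = u_t + s·(1−u_t) − f·u_t = u_t·(1−s−f) + s.
Here 1−s−f = 0.802 and s = 0.015.
u_1 = 0.131700 × 0.802 + 0.015 = 0.120623.
u_2 = 0.120623 × 0.802 + 0.015 = 0.111740.

Unemployment rate after two quarters ≈ 11.17%.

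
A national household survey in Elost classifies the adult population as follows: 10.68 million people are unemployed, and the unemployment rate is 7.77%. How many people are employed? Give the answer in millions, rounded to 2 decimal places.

About 126.77 million are employed.

Labor force = U / u = 10.68 / 0.0777 ≈ 137.45 million.
Employed = labor force − unemployed = 137.45 − 10.68 = 126.77 million.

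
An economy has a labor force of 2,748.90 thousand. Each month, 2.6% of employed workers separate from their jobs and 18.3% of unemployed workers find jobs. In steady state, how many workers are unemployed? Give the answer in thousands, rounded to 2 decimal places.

Steady-state unemployment rate u* = s/(s+f) = 2.6/(2.6+18.3) = 0.124402.
Unemployed = u* × labor force = 0.124402 × 2,748.90 ≈ 341.97 thousand.

About 341.97 thousand are unemployed in steady state.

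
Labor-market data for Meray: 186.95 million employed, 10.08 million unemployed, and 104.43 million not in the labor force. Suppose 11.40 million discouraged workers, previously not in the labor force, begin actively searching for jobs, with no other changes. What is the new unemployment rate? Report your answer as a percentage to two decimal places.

New unemployment rate ≈ 10.31%.

Initially, labor force = 186.95 + 10.08 = 197.03 million, so u = 10.08/197.03 = 5.12%.
After the change, unemployed and labor force both rise by 11.40 → E = 186.95, U = 21.48, labor force = 208.43 million.
New unemployment rate = 21.48 / 208.43 = 10.31%.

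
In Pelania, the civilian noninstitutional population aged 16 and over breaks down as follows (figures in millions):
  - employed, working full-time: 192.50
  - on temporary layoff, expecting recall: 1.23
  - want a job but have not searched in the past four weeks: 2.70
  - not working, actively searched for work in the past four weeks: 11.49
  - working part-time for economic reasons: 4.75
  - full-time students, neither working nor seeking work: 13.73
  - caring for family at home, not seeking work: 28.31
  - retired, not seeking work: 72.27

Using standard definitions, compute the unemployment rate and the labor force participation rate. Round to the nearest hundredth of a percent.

Employed = 192.50 + 4.75 = 197.25 million (anyone who worked, including part-time for economic reasons, counts as employed).
Unemployed = 1.23 + 11.49 = 12.72 million (jobless and actively searching, or on temporary layoff).
Labor force = 197.25 + 12.72 = 209.97 million.
Not in labor force = 2.70 + 13.73 + 28.31 + 72.27 = 117.01 million (those not working and not actively searching are outside the labor force — including those who want a job but have given up searching).
Civilian working-age population = 209.97 + 117.01 = 326.98 million.
Unemployment rate = 12.72 / 209.97 = 6.06%.
Labor force participation rate = 209.97 / 326.98 = 64.21%.

Unemployment rate ≈ 6.06%; labor force participation rate ≈ 64.21%.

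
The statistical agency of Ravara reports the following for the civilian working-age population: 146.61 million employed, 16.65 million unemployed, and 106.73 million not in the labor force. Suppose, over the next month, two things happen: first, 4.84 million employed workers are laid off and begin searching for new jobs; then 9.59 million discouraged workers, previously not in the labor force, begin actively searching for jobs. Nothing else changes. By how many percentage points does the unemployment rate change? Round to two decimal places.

Initially, labor force = 146.61 + 16.65 = 163.26 million, so u = 16.65/163.26 = 10.20%.
After the first change, employed falls and unemployed rises by 4.84; labor force unchanged → E = 141.77, U = 21.49, labor force = 163.26 million.
After the second change, unemployed and labor force both rise by 9.59 → E = 141.77, U = 31.08, labor force = 172.85 million.
New unemployment rate = 31.08 / 172.85 = 17.98%.
Change = 17.98% − 10.20% = +7.78 percentage points.

The unemployment rate changes by +7.78 percentage points.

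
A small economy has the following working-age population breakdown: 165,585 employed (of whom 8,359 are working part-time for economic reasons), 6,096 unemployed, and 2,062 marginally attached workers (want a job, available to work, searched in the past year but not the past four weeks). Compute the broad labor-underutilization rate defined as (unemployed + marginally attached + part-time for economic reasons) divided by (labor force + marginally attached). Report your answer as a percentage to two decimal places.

Labor force = 165,585 + 6,096 = 171,681.
Numerator = 6,096 + 2,062 + 8,359 = 16,517.
Denominator = 171,681 + 2,062 = 173,743.
Broad rate = 16,517 / 173,743 = 9.51%.

Broad underutilization rate ≈ 9.51%.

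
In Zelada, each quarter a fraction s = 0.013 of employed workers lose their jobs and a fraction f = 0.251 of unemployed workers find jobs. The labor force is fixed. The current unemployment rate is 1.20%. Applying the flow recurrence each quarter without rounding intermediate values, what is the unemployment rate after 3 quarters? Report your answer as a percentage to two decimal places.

Unemployment rate after three quarters ≈ 3.44%.

With a fixed labor force, u_{t+1} = u_t + s·(1−u_t) − f·u_t = u_t·(1−s−f) + s.
Here 1−s−f = 0.736 and s = 0.013.
u_1 = 0.012000 × 0.736 + 0.013 = 0.021832.
u_2 = 0.021832 × 0.736 + 0.013 = 0.029068.
u_3 = 0.029068 × 0.736 + 0.013 = 0.034394.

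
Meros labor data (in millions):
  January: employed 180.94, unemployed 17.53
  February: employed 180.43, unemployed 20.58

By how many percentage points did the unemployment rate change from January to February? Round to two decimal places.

The unemployment rate changed by +1.41 percentage points.

January: labor force = 180.94 + 17.53 = 198.47; u = 17.53/198.47 = 8.83%.
February: labor force = 180.43 + 20.58 = 201.01; u = 20.58/201.01 = 10.24%.
Change = 10.24% − 8.83% = +1.41 pp.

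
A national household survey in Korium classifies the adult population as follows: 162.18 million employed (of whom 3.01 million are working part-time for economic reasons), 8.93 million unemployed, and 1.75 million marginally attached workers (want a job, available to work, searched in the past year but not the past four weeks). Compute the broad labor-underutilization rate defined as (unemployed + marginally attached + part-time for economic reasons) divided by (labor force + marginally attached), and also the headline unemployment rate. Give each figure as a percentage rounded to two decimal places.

Labor force = 162.18 + 8.93 = 171.11 million.
Numerator = 8.93 + 1.75 + 3.01 = 13.69 million.
Denominator = 171.11 + 1.75 = 172.86 million.
Broad rate = 13.69 / 172.86 = 7.92%.
Headline unemployment rate = 8.93 / 171.11 = 5.22%.

Broad underutilization rate ≈ 7.92%; headline unemployment rate ≈ 5.22%.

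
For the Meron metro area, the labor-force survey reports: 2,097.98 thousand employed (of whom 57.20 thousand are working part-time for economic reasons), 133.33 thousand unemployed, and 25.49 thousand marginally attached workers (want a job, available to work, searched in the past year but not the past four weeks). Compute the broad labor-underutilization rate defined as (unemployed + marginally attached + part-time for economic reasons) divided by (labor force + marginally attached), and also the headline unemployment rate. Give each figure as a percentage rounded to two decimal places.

Labor force = 2,097.98 + 133.33 = 2,231.31 thousand.
Numerator = 133.33 + 25.49 + 57.20 = 216.02 thousand.
Denominator = 2,231.31 + 25.49 = 2,256.80 thousand.
Broad rate = 216.02 / 2,256.80 = 9.57%.
Headline unemployment rate = 133.33 / 2,231.31 = 5.98%.

Broad underutilization rate ≈ 9.57%; headline unemployment rate ≈ 5.98%.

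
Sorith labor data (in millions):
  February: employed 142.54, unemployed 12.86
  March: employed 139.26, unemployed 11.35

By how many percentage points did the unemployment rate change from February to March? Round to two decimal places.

The unemployment rate changed by −0.74 percentage points.

February: labor force = 142.54 + 12.86 = 155.40; u = 12.86/155.40 = 8.28%.
March: labor force = 139.26 + 11.35 = 150.61; u = 11.35/150.61 = 7.54%.
Change = 7.54% − 8.28% = −0.74 pp.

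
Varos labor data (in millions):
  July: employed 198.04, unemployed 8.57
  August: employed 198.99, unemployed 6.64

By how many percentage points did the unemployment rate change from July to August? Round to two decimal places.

The unemployment rate changed by −0.92 percentage points.

July: labor force = 198.04 + 8.57 = 206.61; u = 8.57/206.61 = 4.15%.
August: labor force = 198.99 + 6.64 = 205.63; u = 6.64/205.63 = 3.23%.
Change = 3.23% − 4.15% = −0.92 pp.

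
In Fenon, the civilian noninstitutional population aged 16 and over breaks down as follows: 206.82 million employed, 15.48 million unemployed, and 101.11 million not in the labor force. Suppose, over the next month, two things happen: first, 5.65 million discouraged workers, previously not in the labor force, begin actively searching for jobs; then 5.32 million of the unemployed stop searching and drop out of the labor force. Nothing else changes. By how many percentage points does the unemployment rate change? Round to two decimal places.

The unemployment rate changes by +0.14 percentage points.

Initially, labor force = 206.82 + 15.48 = 222.30 million, so u = 15.48/222.30 = 6.96%.
After the first change, unemployed and labor force both rise by 5.65 → E = 206.82, U = 21.13, labor force = 227.95 million.
After the second change, unemployed and labor force both fall by 5.32 → E = 206.82, U = 15.81, labor force = 222.63 million.
New unemployment rate = 15.81 / 222.63 = 7.10%.
Change = 7.10% − 6.96% = +0.14 percentage points.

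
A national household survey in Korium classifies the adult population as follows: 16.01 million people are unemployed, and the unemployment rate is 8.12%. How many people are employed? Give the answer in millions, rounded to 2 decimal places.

Labor force = U / u = 16.01 / 0.0812 ≈ 197.17 million.
Employed = labor force − unemployed = 197.17 − 16.01 = 181.16 million.

About 181.16 million are employed.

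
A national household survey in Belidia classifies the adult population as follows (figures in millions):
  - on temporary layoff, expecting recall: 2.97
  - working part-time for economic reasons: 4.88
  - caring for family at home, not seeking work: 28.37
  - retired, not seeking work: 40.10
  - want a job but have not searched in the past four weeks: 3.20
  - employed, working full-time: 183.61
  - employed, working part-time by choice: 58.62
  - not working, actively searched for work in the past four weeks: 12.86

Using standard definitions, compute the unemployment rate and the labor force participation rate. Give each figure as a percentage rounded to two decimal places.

Unemployment rate ≈ 6.02%; labor force participation rate ≈ 78.58%.

Employed = 4.88 + 183.61 + 58.62 = 247.11 million (anyone who worked, including part-time for economic reasons, counts as employed).
Unemployed = 2.97 + 12.86 = 15.83 million (jobless and actively searching, or on temporary layoff).
Labor force = 247.11 + 15.83 = 262.94 million.
Not in labor force = 28.37 + 40.10 + 3.20 = 71.67 million (those not working and not actively searching are outside the labor force — including those who want a job but have given up searching).
Civilian working-age population = 262.94 + 71.67 = 334.61 million.
Unemployment rate = 15.83 / 262.94 = 6.02%.
Labor force participation rate = 262.94 / 334.61 = 78.58%.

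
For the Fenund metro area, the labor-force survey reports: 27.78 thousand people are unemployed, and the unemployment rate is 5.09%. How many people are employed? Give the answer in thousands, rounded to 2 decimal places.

Labor force = U / u = 27.78 / 0.0509 ≈ 545.78 thousand.
Employed = labor force − unemployed = 545.78 − 27.78 = 518.00 thousand.

About 518.00 thousand are employed.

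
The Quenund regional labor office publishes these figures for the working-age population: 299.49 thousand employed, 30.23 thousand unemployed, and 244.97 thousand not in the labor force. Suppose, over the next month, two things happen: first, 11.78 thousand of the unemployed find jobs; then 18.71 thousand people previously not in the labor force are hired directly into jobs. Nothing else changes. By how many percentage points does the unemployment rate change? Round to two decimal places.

Initially, labor force = 299.49 + 30.23 = 329.72 thousand, so u = 30.23/329.72 = 9.17%.
After the first change, unemployed falls and employed rises by 11.78; labor force unchanged → E = 311.27, U = 18.45, labor force = 329.72 thousand.
After the second change, employed and labor force both rise by 18.71; unemployed unchanged → E = 329.98, U = 18.45, labor force = 348.43 thousand.
New unemployment rate = 18.45 / 348.43 = 5.30%.
Change = 5.30% − 9.17% = −3.87 percentage points.

The unemployment rate changes by −3.87 percentage points.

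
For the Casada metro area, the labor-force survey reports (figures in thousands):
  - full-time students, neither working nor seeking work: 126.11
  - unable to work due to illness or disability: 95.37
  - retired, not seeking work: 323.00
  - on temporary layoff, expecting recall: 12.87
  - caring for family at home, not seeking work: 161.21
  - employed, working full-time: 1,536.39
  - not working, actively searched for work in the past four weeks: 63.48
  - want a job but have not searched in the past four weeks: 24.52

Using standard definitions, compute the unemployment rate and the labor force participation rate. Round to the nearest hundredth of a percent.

Unemployment rate ≈ 4.73%; labor force participation rate ≈ 68.83%.

Employed = 1,536.39 thousand.
Unemployed = 12.87 + 63.48 = 76.35 thousand (jobless and actively searching, or on temporary layoff).
Labor force = 1,536.39 + 76.35 = 1,612.74 thousand.
Not in labor force = 126.11 + 95.37 + 323.00 + 161.21 + 24.52 = 730.21 thousand (those not working and not actively searching are outside the labor force — including those who want a job but have given up searching).
Civilian working-age population = 1,612.74 + 730.21 = 2,342.95 thousand.
Unemployment rate = 76.35 / 1,612.74 = 4.73%.
Labor force participation rate = 1,612.74 / 2,342.95 = 68.83%.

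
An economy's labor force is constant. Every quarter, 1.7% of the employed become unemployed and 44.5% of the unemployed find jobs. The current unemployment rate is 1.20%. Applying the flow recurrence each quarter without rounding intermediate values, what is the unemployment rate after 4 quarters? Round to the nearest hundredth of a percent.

Unemployment rate after four quarters ≈ 3.47%.

With a fixed labor force, u_{t+1} = u_t + s·(1−u_t) − f·u_t = u_t·(1−s−f) + s.
Here 1−s−f = 0.538 and s = 0.017.
u_1 = 0.012000 × 0.538 + 0.017 = 0.023456.
u_2 = 0.023456 × 0.538 + 0.017 = 0.029619.
u_3 = 0.029619 × 0.538 + 0.017 = 0.032935.
u_4 = 0.032935 × 0.538 + 0.017 = 0.034719.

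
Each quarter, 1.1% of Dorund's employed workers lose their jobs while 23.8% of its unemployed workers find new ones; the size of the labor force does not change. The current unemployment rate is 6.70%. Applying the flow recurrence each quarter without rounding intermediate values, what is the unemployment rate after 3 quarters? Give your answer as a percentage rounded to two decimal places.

With a fixed labor force, u_{t+1} = u_t + s·(1−u_t) − f·u_t = u_t·(1−s−f) + s.
Here 1−s−f = 0.751 and s = 0.011.
u_1 = 0.067000 × 0.751 + 0.011 = 0.061317.
u_2 = 0.061317 × 0.751 + 0.011 = 0.057049.
u_3 = 0.057049 × 0.751 + 0.011 = 0.053844.

Unemployment rate after three quarters ≈ 5.38%.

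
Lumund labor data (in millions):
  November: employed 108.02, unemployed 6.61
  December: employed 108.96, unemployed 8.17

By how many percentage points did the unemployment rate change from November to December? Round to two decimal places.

The unemployment rate changed by +1.21 percentage points.

November: labor force = 108.02 + 6.61 = 114.63; u = 6.61/114.63 = 5.77%.
December: labor force = 108.96 + 8.17 = 117.13; u = 8.17/117.13 = 6.98%.
Change = 6.98% − 5.77% = +1.21 pp.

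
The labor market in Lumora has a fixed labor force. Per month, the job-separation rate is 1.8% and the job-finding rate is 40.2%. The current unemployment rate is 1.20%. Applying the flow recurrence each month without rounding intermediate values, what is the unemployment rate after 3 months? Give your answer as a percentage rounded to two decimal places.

With a fixed labor force, u_{t+1} = u_t + s·(1−u_t) − f·u_t = u_t·(1−s−f) + s.
Here 1−s−f = 0.580 and s = 0.018.
u_1 = 0.012000 × 0.580 + 0.018 = 0.024960.
u_2 = 0.024960 × 0.580 + 0.018 = 0.032477.
u_3 = 0.032477 × 0.580 + 0.018 = 0.036837.

Unemployment rate after three months ≈ 3.68%.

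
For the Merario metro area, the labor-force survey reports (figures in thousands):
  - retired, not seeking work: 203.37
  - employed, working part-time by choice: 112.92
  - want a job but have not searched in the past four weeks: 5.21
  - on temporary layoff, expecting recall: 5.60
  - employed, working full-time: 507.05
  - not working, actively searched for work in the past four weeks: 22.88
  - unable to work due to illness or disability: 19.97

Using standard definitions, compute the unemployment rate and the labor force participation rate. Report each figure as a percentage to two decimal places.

Employed = 112.92 + 507.05 = 619.97 thousand.
Unemployed = 5.60 + 22.88 = 28.48 thousand (jobless and actively searching, or on temporary layoff).
Labor force = 619.97 + 28.48 = 648.45 thousand.
Not in labor force = 203.37 + 5.21 + 19.97 = 228.55 thousand (those not working and not actively searching are outside the labor force — including those who want a job but have given up searching).
Civilian working-age population = 648.45 + 228.55 = 877.00 thousand.
Unemployment rate = 28.48 / 648.45 = 4.39%.
Labor force participation rate = 648.45 / 877.00 = 73.94%.

Unemployment rate ≈ 4.39%; labor force participation rate ≈ 73.94%.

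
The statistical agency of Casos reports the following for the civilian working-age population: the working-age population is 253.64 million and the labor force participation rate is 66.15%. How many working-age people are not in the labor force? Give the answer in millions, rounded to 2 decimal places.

About 85.86 million are not in the labor force.

Share not in the labor force = 1 − 0.6615 = 0.3385.
Not in labor force = 0.3385 × 253.64 ≈ 85.86 million.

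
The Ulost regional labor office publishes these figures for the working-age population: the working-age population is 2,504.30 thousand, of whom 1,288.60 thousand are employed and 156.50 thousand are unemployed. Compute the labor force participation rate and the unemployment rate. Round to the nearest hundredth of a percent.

Labor force = employed + unemployed = 1,288.60 + 156.50 = 1,445.10 thousand.
Unemployment rate = 156.50 / 1,445.10 = 10.83%.
Labor force participation rate = 1,445.10 / 2,504.30 = 57.70%.

Labor force participation rate ≈ 57.70%; unemployment rate ≈ 10.83%.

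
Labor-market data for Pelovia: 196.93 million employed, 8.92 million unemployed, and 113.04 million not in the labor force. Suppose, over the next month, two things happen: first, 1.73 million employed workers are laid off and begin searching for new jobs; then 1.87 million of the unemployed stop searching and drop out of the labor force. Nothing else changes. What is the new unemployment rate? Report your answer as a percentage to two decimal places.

Initially, labor force = 196.93 + 8.92 = 205.85 million, so u = 8.92/205.85 = 4.33%.
After the first change, employed falls and unemployed rises by 1.73; labor force unchanged → E = 195.20, U = 10.65, labor force = 205.85 million.
After the second change, unemployed and labor force both fall by 1.87 → E = 195.20, U = 8.78, labor force = 203.98 million.
New unemployment rate = 8.78 / 203.98 = 4.30%.

New unemployment rate ≈ 4.30%.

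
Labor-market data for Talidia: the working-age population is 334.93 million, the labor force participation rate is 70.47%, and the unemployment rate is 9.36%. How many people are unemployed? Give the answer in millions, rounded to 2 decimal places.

About 22.09 million are unemployed.

Labor force = 0.7047 × 334.93 = 236.03 million.
Unemployed = 0.0936 × 236.03 ≈ 22.09 million.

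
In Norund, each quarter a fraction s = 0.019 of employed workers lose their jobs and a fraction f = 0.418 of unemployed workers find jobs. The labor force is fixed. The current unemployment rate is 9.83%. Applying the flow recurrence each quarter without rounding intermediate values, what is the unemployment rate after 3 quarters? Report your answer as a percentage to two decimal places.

With a fixed labor force, u_{t+1} = u_t + s·(1−u_t) − f·u_t = u_t·(1−s−f) + s.
Here 1−s−f = 0.563 and s = 0.019.
u_1 = 0.098300 × 0.563 + 0.019 = 0.074343.
u_2 = 0.074343 × 0.563 + 0.019 = 0.060855.
u_3 = 0.060855 × 0.563 + 0.019 = 0.053261.

Unemployment rate after three quarters ≈ 5.33%.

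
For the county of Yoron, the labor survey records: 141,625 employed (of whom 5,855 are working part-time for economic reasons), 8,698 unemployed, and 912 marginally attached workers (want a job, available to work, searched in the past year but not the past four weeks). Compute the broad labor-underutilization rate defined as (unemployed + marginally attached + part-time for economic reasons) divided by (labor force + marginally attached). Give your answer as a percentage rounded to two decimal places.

Broad underutilization rate ≈ 10.23%.

Labor force = 141,625 + 8,698 = 150,323.
Numerator = 8,698 + 912 + 5,855 = 15,465.
Denominator = 150,323 + 912 = 151,235.
Broad rate = 15,465 / 151,235 = 10.23%.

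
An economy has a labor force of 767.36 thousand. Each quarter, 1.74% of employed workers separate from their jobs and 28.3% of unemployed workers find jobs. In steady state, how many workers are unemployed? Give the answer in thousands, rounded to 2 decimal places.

About 44.45 thousand are unemployed in steady state.

Steady-state unemployment rate u* = s/(s+f) = 1.74/(1.74+28.3) = 0.057923.
Unemployed = u* × labor force = 0.057923 × 767.36 ≈ 44.45 thousand.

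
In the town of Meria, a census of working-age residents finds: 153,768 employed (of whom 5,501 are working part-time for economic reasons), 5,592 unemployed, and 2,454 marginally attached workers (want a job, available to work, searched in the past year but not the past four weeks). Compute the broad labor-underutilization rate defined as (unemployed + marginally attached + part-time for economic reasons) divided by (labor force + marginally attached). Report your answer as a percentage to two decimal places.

Labor force = 153,768 + 5,592 = 159,360.
Numerator = 5,592 + 2,454 + 5,501 = 13,547.
Denominator = 159,360 + 2,454 = 161,814.
Broad rate = 13,547 / 161,814 = 8.37%.

Broad underutilization rate ≈ 8.37%.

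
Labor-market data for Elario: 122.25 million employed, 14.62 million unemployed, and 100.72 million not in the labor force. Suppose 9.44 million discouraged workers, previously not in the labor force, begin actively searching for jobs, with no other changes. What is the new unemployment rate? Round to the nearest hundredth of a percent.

New unemployment rate ≈ 16.44%.

Initially, labor force = 122.25 + 14.62 = 136.87 million, so u = 14.62/136.87 = 10.68%.
After the change, unemployed and labor force both rise by 9.44 → E = 122.25, U = 24.06, labor force = 146.31 million.
New unemployment rate = 24.06 / 146.31 = 16.44%.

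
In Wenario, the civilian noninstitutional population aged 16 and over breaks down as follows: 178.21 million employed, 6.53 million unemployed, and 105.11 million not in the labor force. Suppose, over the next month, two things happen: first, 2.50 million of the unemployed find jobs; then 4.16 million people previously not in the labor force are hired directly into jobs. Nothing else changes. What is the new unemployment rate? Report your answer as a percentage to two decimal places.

New unemployment rate ≈ 2.13%.

Initially, labor force = 178.21 + 6.53 = 184.74 million, so u = 6.53/184.74 = 3.53%.
After the first change, unemployed falls and employed rises by 2.50; labor force unchanged → E = 180.71, U = 4.03, labor force = 184.74 million.
After the second change, employed and labor force both rise by 4.16; unemployed unchanged → E = 184.87, U = 4.03, labor force = 188.90 million.
New unemployment rate = 4.03 / 188.90 = 2.13%.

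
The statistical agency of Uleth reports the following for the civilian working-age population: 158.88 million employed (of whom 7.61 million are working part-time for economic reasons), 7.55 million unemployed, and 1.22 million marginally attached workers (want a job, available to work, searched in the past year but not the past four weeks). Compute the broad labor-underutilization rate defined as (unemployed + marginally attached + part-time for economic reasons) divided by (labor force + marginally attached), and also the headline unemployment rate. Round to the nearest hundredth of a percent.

Broad underutilization rate ≈ 9.77%; headline unemployment rate ≈ 4.54%.

Labor force = 158.88 + 7.55 = 166.43 million.
Numerator = 7.55 + 1.22 + 7.61 = 16.38 million.
Denominator = 166.43 + 1.22 = 167.65 million.
Broad rate = 16.38 / 167.65 = 9.77%.
Headline unemployment rate = 7.55 / 166.43 = 4.54%.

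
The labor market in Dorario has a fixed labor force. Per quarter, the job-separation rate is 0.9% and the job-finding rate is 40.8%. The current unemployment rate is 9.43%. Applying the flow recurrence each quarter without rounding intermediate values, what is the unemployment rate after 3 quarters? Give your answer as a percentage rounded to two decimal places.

With a fixed labor force, u_{t+1} = u_t + s·(1−u_t) − f·u_t = u_t·(1−s−f) + s.
Here 1−s−f = 0.583 and s = 0.009.
u_1 = 0.094300 × 0.583 + 0.009 = 0.063977.
u_2 = 0.063977 × 0.583 + 0.009 = 0.046299.
u_3 = 0.046299 × 0.583 + 0.009 = 0.035992.

Unemployment rate after three quarters ≈ 3.60%.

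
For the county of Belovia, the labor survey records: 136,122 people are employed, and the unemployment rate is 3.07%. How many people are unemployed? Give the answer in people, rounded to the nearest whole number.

About 4,311 are unemployed.

Let U be the number unemployed. The labor force is E + U, and U/(E+U) = 0.0307.
So U = 0.0307 × 136,122 / (1 − 0.0307) = 4178.95 / 0.9693 ≈ 4,311.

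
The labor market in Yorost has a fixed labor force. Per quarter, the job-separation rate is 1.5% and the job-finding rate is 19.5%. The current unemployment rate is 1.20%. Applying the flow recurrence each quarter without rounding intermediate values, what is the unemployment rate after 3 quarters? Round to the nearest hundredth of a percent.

With a fixed labor force, u_{t+1} = u_t + s·(1−u_t) − f·u_t = u_t·(1−s−f) + s.
Here 1−s−f = 0.790 and s = 0.015.
u_1 = 0.012000 × 0.790 + 0.015 = 0.024480.
u_2 = 0.024480 × 0.790 + 0.015 = 0.034339.
u_3 = 0.034339 × 0.790 + 0.015 = 0.042128.

Unemployment rate after three quarters ≈ 4.21%.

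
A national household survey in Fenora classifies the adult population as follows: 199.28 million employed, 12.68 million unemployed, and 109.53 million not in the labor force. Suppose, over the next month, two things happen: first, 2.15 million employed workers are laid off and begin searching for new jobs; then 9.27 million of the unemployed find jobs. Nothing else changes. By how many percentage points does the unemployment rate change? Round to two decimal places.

The unemployment rate changes by −3.36 percentage points.

Initially, labor force = 199.28 + 12.68 = 211.96 million, so u = 12.68/211.96 = 5.98%.
After the first change, employed falls and unemployed rises by 2.15; labor force unchanged → E = 197.13, U = 14.83, labor force = 211.96 million.
After the second change, unemployed falls and employed rises by 9.27; labor force unchanged → E = 206.40, U = 5.56, labor force = 211.96 million.
New unemployment rate = 5.56 / 211.96 = 2.62%.
Change = 2.62% − 5.98% = −3.36 percentage points.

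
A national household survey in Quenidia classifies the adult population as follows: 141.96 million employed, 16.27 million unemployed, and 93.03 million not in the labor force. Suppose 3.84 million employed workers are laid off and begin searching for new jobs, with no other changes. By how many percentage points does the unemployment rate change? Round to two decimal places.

Initially, labor force = 141.96 + 16.27 = 158.23 million, so u = 16.27/158.23 = 10.28%.
After the change, employed falls and unemployed rises by 3.84; labor force unchanged → E = 138.12, U = 20.11, labor force = 158.23 million.
New unemployment rate = 20.11 / 158.23 = 12.71%.
Change = 12.71% − 10.28% = +2.43 percentage points.

The unemployment rate changes by +2.43 percentage points.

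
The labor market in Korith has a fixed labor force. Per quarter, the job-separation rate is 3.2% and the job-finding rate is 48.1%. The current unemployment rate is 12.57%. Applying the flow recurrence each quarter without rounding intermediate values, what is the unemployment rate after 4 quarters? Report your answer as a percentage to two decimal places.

Unemployment rate after four quarters ≈ 6.59%.

With a fixed labor force, u_{t+1} = u_t + s·(1−u_t) − f·u_t = u_t·(1−s−f) + s.
Here 1−s−f = 0.487 and s = 0.032.
u_1 = 0.125700 × 0.487 + 0.032 = 0.093216.
u_2 = 0.093216 × 0.487 + 0.032 = 0.077396.
u_3 = 0.077396 × 0.487 + 0.032 = 0.069692.
u_4 = 0.069692 × 0.487 + 0.032 = 0.065940.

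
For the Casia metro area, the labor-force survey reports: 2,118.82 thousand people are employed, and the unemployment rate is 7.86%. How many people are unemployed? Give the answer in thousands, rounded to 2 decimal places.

About 180.75 thousand are unemployed.

Let U be the number unemployed. The labor force is E + U, and U/(E+U) = 0.0786.
So U = 0.0786 × 2,118.82 / (1 − 0.0786) = 166.5393 / 0.9214 ≈ 180.75 thousand.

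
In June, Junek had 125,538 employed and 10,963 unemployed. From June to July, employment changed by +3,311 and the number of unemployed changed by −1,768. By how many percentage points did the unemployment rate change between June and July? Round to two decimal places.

The unemployment rate changed by −1.37 percentage points.

June: labor force = 125,538 + 10,963 = 136,501; u = 10,963/136,501 = 8.03%.
July: labor force = 128,849 + 9,195 = 138,044; u = 9,195/138,044 = 6.66%.
Change = 6.66% − 8.03% = −1.37 pp.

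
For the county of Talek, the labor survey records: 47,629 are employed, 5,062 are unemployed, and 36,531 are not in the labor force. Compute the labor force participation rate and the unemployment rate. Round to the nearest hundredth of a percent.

Labor force = employed + unemployed = 47,629 + 5,062 = 52,691.
Working-age population = 52,691 + 36,531 = 89,222.
Unemployment rate = 5,062 / 52,691 = 9.61%.
Labor force participation rate = 52,691 / 89,222 = 59.06%.

Labor force participation rate ≈ 59.06%; unemployment rate ≈ 9.61%.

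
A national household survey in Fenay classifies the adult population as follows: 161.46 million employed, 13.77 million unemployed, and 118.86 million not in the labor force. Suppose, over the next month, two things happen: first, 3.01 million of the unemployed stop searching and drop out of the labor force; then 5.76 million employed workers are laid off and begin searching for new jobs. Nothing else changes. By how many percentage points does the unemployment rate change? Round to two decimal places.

Initially, labor force = 161.46 + 13.77 = 175.23 million, so u = 13.77/175.23 = 7.86%.
After the first change, unemployed and labor force both fall by 3.01 → E = 161.46, U = 10.76, labor force = 172.22 million.
After the second change, employed falls and unemployed rises by 5.76; labor force unchanged → E = 155.70, U = 16.52, labor force = 172.22 million.
New unemployment rate = 16.52 / 172.22 = 9.59%.
Change = 9.59% − 7.86% = +1.73 percentage points.

The unemployment rate changes by +1.73 percentage points.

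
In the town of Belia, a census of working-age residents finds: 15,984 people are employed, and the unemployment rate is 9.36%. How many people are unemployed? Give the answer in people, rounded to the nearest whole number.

Let U be the number unemployed. The labor force is E + U, and U/(E+U) = 0.0936.
So U = 0.0936 × 15,984 / (1 − 0.0936) = 1496.10 / 0.9064 ≈ 1,651.

About 1,651 are unemployed.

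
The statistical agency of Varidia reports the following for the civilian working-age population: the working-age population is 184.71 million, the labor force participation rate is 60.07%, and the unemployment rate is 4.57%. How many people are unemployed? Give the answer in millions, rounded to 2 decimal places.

About 5.07 million are unemployed.

Labor force = 0.6007 × 184.71 = 110.96 million.
Unemployed = 0.0457 × 110.96 ≈ 5.07 million.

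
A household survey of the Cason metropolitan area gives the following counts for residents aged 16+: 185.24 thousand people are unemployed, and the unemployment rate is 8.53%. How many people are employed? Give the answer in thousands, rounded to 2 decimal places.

About 1,986.39 thousand are employed.

Labor force = U / u = 185.24 / 0.0853 ≈ 2,171.63 thousand.
Employed = labor force − unemployed = 2,171.63 − 185.24 = 1,986.39 thousand.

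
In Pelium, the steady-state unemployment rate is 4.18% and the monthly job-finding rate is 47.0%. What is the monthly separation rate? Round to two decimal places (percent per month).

Separation rate ≈ 2.05% per month.

From u* = s/(s+f): s = u·f/(1−u).
s = 0.0418 × 47.0 / (1 − 0.0418) = 1.9646 / 0.9582 ≈ 2.05% per month.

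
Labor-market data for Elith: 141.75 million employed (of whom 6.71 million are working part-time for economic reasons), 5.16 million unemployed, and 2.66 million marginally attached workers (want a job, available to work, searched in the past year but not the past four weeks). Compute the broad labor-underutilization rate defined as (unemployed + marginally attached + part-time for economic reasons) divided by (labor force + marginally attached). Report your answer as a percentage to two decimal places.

Broad underutilization rate ≈ 9.71%.

Labor force = 141.75 + 5.16 = 146.91 million.
Numerator = 5.16 + 2.66 + 6.71 = 14.53 million.
Denominator = 146.91 + 2.66 = 149.57 million.
Broad rate = 14.53 / 149.57 = 9.71%.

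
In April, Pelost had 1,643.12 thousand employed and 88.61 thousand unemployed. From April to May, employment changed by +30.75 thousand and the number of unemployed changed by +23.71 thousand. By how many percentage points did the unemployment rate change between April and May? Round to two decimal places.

The unemployment rate changed by +1.17 percentage points.

April: labor force = 1,643.12 + 88.61 = 1,731.73; u = 88.61/1,731.73 = 5.12%.
May: labor force = 1,673.87 + 112.32 = 1,786.19; u = 112.32/1,786.19 = 6.29%.
Change = 6.29% − 5.12% = +1.17 pp.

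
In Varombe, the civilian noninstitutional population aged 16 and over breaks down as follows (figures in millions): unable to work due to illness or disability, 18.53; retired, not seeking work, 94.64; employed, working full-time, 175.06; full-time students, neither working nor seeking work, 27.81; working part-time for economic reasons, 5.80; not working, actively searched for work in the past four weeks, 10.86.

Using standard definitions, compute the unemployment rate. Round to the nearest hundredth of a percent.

Unemployment rate ≈ 5.66%.

Employed = 175.06 + 5.80 = 180.86 million (anyone who worked, including part-time for economic reasons, counts as employed).
Unemployed = 10.86 million.
Labor force = 180.86 + 10.86 = 191.72 million.
Unemployment rate = 10.86 / 191.72 = 5.66%.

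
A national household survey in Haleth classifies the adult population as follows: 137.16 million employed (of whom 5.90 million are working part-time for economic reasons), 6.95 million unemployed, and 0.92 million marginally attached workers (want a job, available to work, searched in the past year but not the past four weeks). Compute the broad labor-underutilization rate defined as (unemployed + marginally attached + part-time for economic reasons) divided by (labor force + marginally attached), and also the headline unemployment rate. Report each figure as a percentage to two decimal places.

Labor force = 137.16 + 6.95 = 144.11 million.
Numerator = 6.95 + 0.92 + 5.90 = 13.77 million.
Denominator = 144.11 + 0.92 = 145.03 million.
Broad rate = 13.77 / 145.03 = 9.49%.
Headline unemployment rate = 6.95 / 144.11 = 4.82%.

Broad underutilization rate ≈ 9.49%; headline unemployment rate ≈ 4.82%.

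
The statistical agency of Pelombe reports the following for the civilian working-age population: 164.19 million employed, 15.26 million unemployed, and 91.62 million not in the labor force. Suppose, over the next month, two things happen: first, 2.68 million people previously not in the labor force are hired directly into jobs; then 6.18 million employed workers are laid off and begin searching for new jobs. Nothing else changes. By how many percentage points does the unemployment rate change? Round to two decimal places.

The unemployment rate changes by +3.27 percentage points.

Initially, labor force = 164.19 + 15.26 = 179.45 million, so u = 15.26/179.45 = 8.50%.
After the first change, employed and labor force both rise by 2.68; unemployed unchanged → E = 166.87, U = 15.26, labor force = 182.13 million.
After the second change, employed falls and unemployed rises by 6.18; labor force unchanged → E = 160.69, U = 21.44, labor force = 182.13 million.
New unemployment rate = 21.44 / 182.13 = 11.77%.
Change = 11.77% − 8.50% = +3.27 percentage points.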